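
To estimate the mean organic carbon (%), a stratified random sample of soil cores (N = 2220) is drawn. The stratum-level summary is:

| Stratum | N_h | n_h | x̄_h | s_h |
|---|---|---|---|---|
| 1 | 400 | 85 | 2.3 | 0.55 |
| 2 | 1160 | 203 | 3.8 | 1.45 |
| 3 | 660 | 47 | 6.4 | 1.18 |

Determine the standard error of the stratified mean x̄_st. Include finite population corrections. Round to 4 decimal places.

V̂(x̄_st) = Σ W_h² (1 − n_h/N_h) s_h²/n_h, with W_h = N_h/N and N = 2220:
  stratum 1: (400/2220)²·(1 − 85/400)·0.55²/85 = 9.09853e-05
  stratum 2: (1160/2220)²·(1 − 203/1160)·1.45²/203 = 0.00233294
  stratum 3: (660/2220)²·(1 − 47/660)·1.18²/47 = 0.00243201
V̂(x̄_st) = 0.00485593
SE(x̄_st) = √0.00485593 = 0.0696845

SE(x̄_st) ≈ 0.0697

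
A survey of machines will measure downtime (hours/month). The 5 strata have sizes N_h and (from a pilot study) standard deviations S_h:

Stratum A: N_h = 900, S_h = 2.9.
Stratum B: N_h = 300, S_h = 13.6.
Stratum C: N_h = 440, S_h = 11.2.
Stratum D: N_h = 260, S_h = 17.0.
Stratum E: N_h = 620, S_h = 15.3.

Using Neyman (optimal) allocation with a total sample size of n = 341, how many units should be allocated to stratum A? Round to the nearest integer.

35

Neyman allocation: n_h = n · N_h S_h / Σ N_i S_i, with n = 341.
  stratum A: N_h·S_h = 900·2.9 = 2610.00
  stratum B: N_h·S_h = 300·13.6 = 4080.00
  stratum C: N_h·S_h = 440·11.2 = 4928.00
  stratum D: N_h·S_h = 260·17.0 = 4420.00
  stratum E: N_h·S_h = 620·15.3 = 9486.00
Σ N_h S_h = 25524.00
n for stratum A = 341·2610.00/25524.00 = 34.870 → 35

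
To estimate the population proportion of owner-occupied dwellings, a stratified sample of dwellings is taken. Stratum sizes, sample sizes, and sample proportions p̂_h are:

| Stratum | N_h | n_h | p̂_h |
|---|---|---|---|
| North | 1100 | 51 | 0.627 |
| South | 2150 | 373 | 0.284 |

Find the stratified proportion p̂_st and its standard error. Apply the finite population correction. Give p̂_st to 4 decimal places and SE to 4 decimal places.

N = 3250; stratum weights W_h = N_h/N.
p̂_st = Σ W_h p̂_h = (1100·0.627 + 2150·0.284)/3250 = 0.40009
V̂(p̂_st) = Σ W_h² (1 − n_h/N_h) p̂_h(1−p̂_h)/(n_h−1):
  stratum North: (1100/3250)²·(1 − 51/1100)·0.627·0.373/50 = 0.000510985
  stratum South: (2150/3250)²·(1 − 373/2150)·0.284·0.716/372 = 0.000197719
V̂(p̂_st) = 0.000708703; SE = √V̂ = 0.0266215

p̂_st ≈ 0.4001, SE ≈ 0.0266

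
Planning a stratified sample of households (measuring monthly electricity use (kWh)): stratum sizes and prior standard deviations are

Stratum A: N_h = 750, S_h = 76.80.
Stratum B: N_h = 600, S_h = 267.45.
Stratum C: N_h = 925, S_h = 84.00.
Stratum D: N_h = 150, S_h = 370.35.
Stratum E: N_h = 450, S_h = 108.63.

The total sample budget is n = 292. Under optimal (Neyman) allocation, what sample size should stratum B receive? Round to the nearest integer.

Neyman allocation: n_h = n · N_h S_h / Σ N_i S_i, with n = 292.
  stratum A: N_h·S_h = 750·76.80 = 57600.00
  stratum B: N_h·S_h = 600·267.45 = 160470.00
  stratum C: N_h·S_h = 925·84.00 = 77700.00
  stratum D: N_h·S_h = 150·370.35 = 55552.50
  stratum E: N_h·S_h = 450·108.63 = 48883.50
Σ N_h S_h = 400206.00
n for stratum B = 292·160470.00/400206.00 = 117.083 → 117

117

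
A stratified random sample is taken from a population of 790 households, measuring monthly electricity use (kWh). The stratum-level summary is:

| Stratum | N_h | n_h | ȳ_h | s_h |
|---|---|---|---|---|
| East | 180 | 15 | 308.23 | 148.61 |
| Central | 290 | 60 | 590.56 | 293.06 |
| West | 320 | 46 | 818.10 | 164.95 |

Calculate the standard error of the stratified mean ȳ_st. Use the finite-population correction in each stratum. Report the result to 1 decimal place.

V̂(ȳ_st) = Σ W_h² (1 − n_h/N_h) s_h²/n_h, with W_h = N_h/N and N = 790:
  stratum East: (180/790)²·(1 − 15/180)·148.61²/15 = 70.066
  stratum Central: (290/790)²·(1 − 60/290)·293.06²/60 = 152.98
  stratum West: (320/790)²·(1 − 46/320)·164.95²/46 = 83.0985
V̂(ȳ_st) = 306.144
SE(ȳ_st) = √306.144 = 17.497

SE(ȳ_st) ≈ 17.5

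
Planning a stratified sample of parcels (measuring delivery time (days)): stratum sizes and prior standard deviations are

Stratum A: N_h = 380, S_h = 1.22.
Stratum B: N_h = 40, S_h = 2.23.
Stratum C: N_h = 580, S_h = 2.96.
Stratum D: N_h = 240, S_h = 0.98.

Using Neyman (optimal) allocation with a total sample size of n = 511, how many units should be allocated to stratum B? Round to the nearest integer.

18

Neyman allocation: n_h = n · N_h S_h / Σ N_i S_i, with n = 511.
  stratum A: N_h·S_h = 380·1.22 = 463.60
  stratum B: N_h·S_h = 40·2.23 = 89.20
  stratum C: N_h·S_h = 580·2.96 = 1716.80
  stratum D: N_h·S_h = 240·0.98 = 235.20
Σ N_h S_h = 2504.80
n for stratum B = 511·89.20/2504.80 = 18.198 → 18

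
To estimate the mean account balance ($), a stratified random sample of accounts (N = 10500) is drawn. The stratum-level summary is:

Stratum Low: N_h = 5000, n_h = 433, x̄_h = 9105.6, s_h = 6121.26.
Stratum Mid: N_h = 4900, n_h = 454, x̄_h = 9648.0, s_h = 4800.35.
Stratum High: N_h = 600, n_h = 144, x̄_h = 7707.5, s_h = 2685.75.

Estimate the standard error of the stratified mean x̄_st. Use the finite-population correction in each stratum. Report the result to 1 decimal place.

V̂(x̄_st) = Σ W_h² (1 − n_h/N_h) s_h²/n_h, with W_h = N_h/N and N = 10500:
  stratum Low: (5000/10500)²·(1 − 433/5000)·6121.26²/433 = 17923.2
  stratum Mid: (4900/10500)²·(1 − 454/4900)·4800.35²/454 = 10029.4
  stratum High: (600/10500)²·(1 − 144/600)·2685.75²/144 = 124.31
V̂(x̄_st) = 28077
SE(x̄_st) = √28077 = 167.562

SE(x̄_st) ≈ 167.6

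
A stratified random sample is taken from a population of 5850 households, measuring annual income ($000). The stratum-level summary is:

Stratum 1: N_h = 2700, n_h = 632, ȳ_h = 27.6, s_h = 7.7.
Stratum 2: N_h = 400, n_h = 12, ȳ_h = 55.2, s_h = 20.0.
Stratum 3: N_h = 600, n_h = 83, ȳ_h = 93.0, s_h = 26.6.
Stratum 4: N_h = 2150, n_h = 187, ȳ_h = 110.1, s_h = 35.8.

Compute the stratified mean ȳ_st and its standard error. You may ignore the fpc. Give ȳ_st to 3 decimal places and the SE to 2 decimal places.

ȳ_st = Σ W_h ȳ_h = (2700·27.6 + 400·55.2 + 600·93.0 + 2150·110.1)/5850 = 66.51538
V̂(ȳ_st) = Σ W_h² s_h²/n_h, with W_h = N_h/N and N = 5850:
  stratum 1: (2700/5850)²·7.7²/632 = 0.0199839
  stratum 2: (400/5850)²·20.0²/12 = 0.155843
  stratum 3: (600/5850)²·26.6²/83 = 0.0896759
  stratum 4: (2150/5850)²·35.8²/187 = 0.925741
V̂(ȳ_st) = 1.19124
SE(ȳ_st) = √1.19124 = 1.09144

ȳ_st ≈ 66.515, SE ≈ 1.09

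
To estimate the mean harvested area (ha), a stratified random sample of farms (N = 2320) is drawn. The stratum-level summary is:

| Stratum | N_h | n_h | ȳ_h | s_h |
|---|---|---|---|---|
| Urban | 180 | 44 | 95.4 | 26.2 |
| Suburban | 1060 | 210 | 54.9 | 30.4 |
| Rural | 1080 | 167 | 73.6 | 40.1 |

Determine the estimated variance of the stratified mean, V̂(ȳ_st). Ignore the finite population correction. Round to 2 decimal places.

V̂(ȳ_st) = Σ W_h² s_h²/n_h, with W_h = N_h/N and N = 2320:
  stratum Urban: (180/2320)²·26.2²/44 = 0.0939115
  stratum Suburban: (1060/2320)²·30.4²/210 = 0.918679
  stratum Rural: (1080/2320)²·40.1²/167 = 2.08662
V̂(ȳ_st) = 3.09921

V̂(ȳ_st) ≈ 3.10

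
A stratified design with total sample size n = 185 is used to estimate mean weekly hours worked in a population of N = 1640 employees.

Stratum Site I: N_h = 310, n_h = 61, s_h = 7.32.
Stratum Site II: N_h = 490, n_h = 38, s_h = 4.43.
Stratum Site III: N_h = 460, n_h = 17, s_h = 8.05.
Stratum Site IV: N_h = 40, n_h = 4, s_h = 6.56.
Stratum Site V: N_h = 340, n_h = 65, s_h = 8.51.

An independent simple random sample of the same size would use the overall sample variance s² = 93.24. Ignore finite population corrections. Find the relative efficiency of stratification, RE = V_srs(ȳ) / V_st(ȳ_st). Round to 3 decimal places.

V̂(ȳ_st) = Σ W_h² s_h²/n_h, with W_h = N_h/N and N = 1640:
  stratum Site I: (310/1640)²·7.32²/61 = 0.0313854
  stratum Site II: (490/1640)²·4.43²/38 = 0.0461029
  stratum Site III: (460/1640)²·8.05²/17 = 0.299896
  stratum Site IV: (40/1640)²·6.56²/4 = 0.0064
  stratum Site V: (340/1640)²·8.51²/65 = 0.0478868
V_st = 0.431671
V_srs = s²/n = 93.24/185 = 0.504
Relative efficiency = V_srs / V_st = 0.504/0.431671 = 1.1676

RE ≈ 1.168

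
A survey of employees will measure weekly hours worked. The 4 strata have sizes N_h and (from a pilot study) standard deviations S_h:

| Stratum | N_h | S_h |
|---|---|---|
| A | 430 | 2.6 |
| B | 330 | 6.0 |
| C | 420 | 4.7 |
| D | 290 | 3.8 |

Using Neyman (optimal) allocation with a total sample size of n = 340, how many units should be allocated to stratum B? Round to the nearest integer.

Neyman allocation: n_h = n · N_h S_h / Σ N_i S_i, with n = 340.
  stratum A: N_h·S_h = 430·2.6 = 1118.00
  stratum B: N_h·S_h = 330·6.0 = 1980.00
  stratum C: N_h·S_h = 420·4.7 = 1974.00
  stratum D: N_h·S_h = 290·3.8 = 1102.00
Σ N_h S_h = 6174.00
n for stratum B = 340·1980.00/6174.00 = 109.038 → 109

109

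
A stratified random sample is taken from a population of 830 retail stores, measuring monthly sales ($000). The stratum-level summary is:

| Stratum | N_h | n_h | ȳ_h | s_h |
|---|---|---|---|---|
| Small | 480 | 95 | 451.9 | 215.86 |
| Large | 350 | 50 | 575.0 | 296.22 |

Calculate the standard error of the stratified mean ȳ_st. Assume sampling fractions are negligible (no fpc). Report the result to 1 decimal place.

SE(ȳ_st) ≈ 21.8

V̂(ȳ_st) = Σ W_h² s_h²/n_h, with W_h = N_h/N and N = 830:
  stratum Small: (480/830)²·215.86²/95 = 164.039
  stratum Large: (350/830)²·296.22²/50 = 312.06
V̂(ȳ_st) = 476.099
SE(ȳ_st) = √476.099 = 21.8197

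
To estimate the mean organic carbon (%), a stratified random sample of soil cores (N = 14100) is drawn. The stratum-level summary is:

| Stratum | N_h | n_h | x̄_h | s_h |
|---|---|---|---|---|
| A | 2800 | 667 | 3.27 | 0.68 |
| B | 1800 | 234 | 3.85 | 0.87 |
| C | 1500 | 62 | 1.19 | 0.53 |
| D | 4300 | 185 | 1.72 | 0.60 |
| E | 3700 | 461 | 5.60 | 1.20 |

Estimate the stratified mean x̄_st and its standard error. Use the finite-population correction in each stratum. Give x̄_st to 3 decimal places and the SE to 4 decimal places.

x̄_st = Σ W_h x̄_h = (2800·3.27 + 1800·3.85 + 1500·1.19 + 4300·1.72 + 3700·5.60)/14100 = 3.26149
V̂(x̄_st) = Σ W_h² (1 − n_h/N_h) s_h²/n_h, with W_h = N_h/N and N = 14100:
  stratum A: (2800/14100)²·(1 − 667/2800)·0.68²/667 = 2.08258e-05
  stratum B: (1800/14100)²·(1 − 234/1800)·0.87²/234 = 4.58615e-05
  stratum C: (1500/14100)²·(1 − 62/1500)·0.53²/62 = 4.91555e-05
  stratum D: (4300/14100)²·(1 − 185/4300)·0.60²/185 = 0.000173193
  stratum E: (3700/14100)²·(1 − 461/3700)·1.20²/461 = 0.000188294
V̂(x̄_st) = 0.00047733
SE(x̄_st) = √0.00047733 = 0.0218479

x̄_st ≈ 3.261, SE ≈ 0.0218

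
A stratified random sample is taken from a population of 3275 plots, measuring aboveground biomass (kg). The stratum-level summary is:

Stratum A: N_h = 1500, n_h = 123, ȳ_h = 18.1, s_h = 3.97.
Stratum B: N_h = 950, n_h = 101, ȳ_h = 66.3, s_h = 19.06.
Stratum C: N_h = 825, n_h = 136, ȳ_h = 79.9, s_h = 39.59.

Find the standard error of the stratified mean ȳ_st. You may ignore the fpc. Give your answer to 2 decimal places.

SE(ȳ_st) ≈ 1.03

V̂(ȳ_st) = Σ W_h² s_h²/n_h, with W_h = N_h/N and N = 3275:
  stratum A: (1500/3275)²·3.97²/123 = 0.0268804
  stratum B: (950/3275)²·19.06²/101 = 0.302656
  stratum C: (825/3275)²·39.59²/136 = 0.731337
V̂(ȳ_st) = 1.06087
SE(ȳ_st) = √1.06087 = 1.02999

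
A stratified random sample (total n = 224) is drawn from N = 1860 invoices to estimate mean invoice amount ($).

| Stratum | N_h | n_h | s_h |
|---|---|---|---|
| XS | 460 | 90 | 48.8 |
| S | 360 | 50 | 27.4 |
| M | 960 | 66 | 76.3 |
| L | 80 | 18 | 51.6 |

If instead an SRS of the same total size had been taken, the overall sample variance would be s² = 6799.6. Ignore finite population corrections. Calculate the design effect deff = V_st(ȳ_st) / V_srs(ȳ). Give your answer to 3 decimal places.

deff ≈ 0.855

V̂(ȳ_st) = Σ W_h² s_h²/n_h, with W_h = N_h/N and N = 1860:
  stratum XS: (460/1860)²·48.8²/90 = 1.6184
  stratum S: (360/1860)²·27.4²/50 = 0.562484
  stratum M: (960/1860)²·76.3²/66 = 23.4975
  stratum L: (80/1860)²·51.6²/18 = 0.273641
V_st = 25.952
V_srs = s²/n = 6799.6/224 = 30.3554
deff = V_st / V_srs = 25.952/30.3554 = 0.8549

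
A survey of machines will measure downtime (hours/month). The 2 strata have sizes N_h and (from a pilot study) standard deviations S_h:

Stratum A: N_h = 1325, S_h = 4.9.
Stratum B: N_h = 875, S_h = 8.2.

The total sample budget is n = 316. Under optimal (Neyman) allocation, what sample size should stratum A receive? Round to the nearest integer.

150

Neyman allocation: n_h = n · N_h S_h / Σ N_i S_i, with n = 316.
  stratum A: N_h·S_h = 1325·4.9 = 6492.50
  stratum B: N_h·S_h = 875·8.2 = 7175.00
Σ N_h S_h = 13667.50
n for stratum A = 316·6492.50/13667.50 = 150.110 → 150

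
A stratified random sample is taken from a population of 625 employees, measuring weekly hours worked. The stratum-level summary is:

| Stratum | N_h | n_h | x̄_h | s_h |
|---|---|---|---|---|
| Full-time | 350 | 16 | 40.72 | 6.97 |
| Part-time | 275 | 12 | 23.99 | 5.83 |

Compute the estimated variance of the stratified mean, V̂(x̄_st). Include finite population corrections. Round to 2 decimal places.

V̂(x̄_st) ≈ 1.43

V̂(x̄_st) = Σ W_h² (1 − n_h/N_h) s_h²/n_h, with W_h = N_h/N and N = 625:
  stratum Full-time: (350/625)²·(1 − 16/350)·6.97²/16 = 0.908657
  stratum Part-time: (275/625)²·(1 − 12/275)·5.83²/12 = 0.524426
V̂(x̄_st) = 1.43308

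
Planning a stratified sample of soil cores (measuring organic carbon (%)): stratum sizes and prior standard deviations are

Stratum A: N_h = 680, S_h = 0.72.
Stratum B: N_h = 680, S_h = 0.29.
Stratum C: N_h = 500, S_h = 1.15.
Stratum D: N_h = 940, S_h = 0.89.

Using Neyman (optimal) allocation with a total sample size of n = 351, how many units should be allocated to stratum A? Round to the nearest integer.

Neyman allocation: n_h = n · N_h S_h / Σ N_i S_i, with n = 351.
  stratum A: N_h·S_h = 680·0.72 = 489.60
  stratum B: N_h·S_h = 680·0.29 = 197.20
  stratum C: N_h·S_h = 500·1.15 = 575.00
  stratum D: N_h·S_h = 940·0.89 = 836.60
Σ N_h S_h = 2098.40
n for stratum A = 351·489.60/2098.40 = 81.896 → 82

82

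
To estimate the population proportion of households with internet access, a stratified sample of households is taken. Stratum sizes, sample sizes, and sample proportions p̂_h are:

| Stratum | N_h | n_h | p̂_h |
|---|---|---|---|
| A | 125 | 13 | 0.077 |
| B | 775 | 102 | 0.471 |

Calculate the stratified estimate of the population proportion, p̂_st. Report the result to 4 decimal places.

N = 900; stratum weights W_h = N_h/N.
p̂_st = Σ W_h p̂_h = (125·0.077 + 775·0.471)/900 = 0.41628

p̂_st ≈ 0.4163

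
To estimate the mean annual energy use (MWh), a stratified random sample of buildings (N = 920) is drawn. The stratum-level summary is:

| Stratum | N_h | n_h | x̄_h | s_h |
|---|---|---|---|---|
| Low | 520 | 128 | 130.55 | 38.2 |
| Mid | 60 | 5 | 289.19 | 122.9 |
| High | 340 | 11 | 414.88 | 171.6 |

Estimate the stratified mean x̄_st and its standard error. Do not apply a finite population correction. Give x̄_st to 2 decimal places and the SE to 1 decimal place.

x̄_st = Σ W_h x̄_h = (520·130.55 + 60·289.19 + 340·414.88)/920 = 245.97457
V̂(x̄_st) = Σ W_h² s_h²/n_h, with W_h = N_h/N and N = 920:
  stratum Low: (520/920)²·38.2²/128 = 3.64207
  stratum Mid: (60/920)²·122.9²/5 = 12.8487
  stratum High: (340/920)²·171.6²/11 = 365.615
V̂(x̄_st) = 382.106
SE(x̄_st) = √382.106 = 19.5475

x̄_st ≈ 245.97, SE ≈ 19.5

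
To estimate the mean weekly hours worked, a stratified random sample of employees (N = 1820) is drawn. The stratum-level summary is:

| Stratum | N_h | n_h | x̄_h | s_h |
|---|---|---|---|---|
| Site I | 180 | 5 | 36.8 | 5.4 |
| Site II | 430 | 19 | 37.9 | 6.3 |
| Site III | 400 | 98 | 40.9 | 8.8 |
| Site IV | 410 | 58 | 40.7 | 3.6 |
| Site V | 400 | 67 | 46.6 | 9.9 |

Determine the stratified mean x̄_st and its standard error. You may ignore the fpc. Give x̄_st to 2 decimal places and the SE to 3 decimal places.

x̄_st = Σ W_h x̄_h = (180·36.8 + 430·37.9 + 400·40.9 + 410·40.7 + 400·46.6)/1820 = 40.99341
V̂(x̄_st) = Σ W_h² s_h²/n_h, with W_h = N_h/N and N = 1820:
  stratum Site I: (180/1820)²·5.4²/5 = 0.0570453
  stratum Site II: (430/1820)²·6.3²/19 = 0.116606
  stratum Site III: (400/1820)²·8.8²/98 = 0.0381695
  stratum Site IV: (410/1820)²·3.6²/58 = 0.0113397
  stratum Site V: (400/1820)²·9.9²/67 = 0.0706599
V̂(x̄_st) = 0.293821
SE(x̄_st) = √0.293821 = 0.542052

x̄_st ≈ 40.99, SE ≈ 0.542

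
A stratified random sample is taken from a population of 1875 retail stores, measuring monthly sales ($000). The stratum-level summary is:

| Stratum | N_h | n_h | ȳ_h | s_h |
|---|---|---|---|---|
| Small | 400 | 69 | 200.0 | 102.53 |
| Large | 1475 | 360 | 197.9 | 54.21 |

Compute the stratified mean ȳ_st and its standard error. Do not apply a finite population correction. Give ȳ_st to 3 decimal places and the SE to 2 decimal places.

ȳ_st ≈ 198.348, SE ≈ 3.46

ȳ_st = Σ W_h ȳ_h = (400·200.0 + 1475·197.9)/1875 = 198.34800
V̂(ȳ_st) = Σ W_h² s_h²/n_h, with W_h = N_h/N and N = 1875:
  stratum Small: (400/1875)²·102.53²/69 = 6.93378
  stratum Large: (1475/1875)²·54.21²/360 = 5.0517
V̂(ȳ_st) = 11.9855
SE(ȳ_st) = √11.9855 = 3.46201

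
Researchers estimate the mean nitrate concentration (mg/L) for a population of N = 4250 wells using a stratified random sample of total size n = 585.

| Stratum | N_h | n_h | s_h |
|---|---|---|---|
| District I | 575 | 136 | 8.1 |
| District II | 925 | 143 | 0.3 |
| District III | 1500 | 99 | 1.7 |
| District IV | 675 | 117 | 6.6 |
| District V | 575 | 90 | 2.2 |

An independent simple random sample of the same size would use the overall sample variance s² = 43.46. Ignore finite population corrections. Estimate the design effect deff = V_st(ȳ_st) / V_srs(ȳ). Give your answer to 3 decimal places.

V̂(ȳ_st) = Σ W_h² s_h²/n_h, with W_h = N_h/N and N = 4250:
  stratum District I: (575/4250)²·8.1²/136 = 0.00883057
  stratum District II: (925/4250)²·0.3²/143 = 2.98134e-05
  stratum District III: (1500/4250)²·1.7²/99 = 0.00363636
  stratum District IV: (675/4250)²·6.6²/117 = 0.00939143
  stratum District V: (575/4250)²·2.2²/90 = 0.000984375
V_st = 0.0228726
V_srs = s²/n = 43.46/585 = 0.0742906
deff = V_st / V_srs = 0.0228726/0.0742906 = 0.3079

deff ≈ 0.308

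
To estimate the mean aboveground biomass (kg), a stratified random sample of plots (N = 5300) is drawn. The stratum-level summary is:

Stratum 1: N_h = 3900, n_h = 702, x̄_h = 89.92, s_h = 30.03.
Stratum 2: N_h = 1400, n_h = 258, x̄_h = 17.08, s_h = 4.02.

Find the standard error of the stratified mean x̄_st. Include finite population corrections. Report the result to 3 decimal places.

SE(x̄_st) ≈ 0.758

V̂(x̄_st) = Σ W_h² (1 − n_h/N_h) s_h²/n_h, with W_h = N_h/N and N = 5300:
  stratum 1: (3900/5300)²·(1 − 702/3900)·30.03²/702 = 0.570381
  stratum 2: (1400/5300)²·(1 − 258/1400)·4.02²/258 = 0.00356513
V̂(x̄_st) = 0.573946
SE(x̄_st) = √0.573946 = 0.757592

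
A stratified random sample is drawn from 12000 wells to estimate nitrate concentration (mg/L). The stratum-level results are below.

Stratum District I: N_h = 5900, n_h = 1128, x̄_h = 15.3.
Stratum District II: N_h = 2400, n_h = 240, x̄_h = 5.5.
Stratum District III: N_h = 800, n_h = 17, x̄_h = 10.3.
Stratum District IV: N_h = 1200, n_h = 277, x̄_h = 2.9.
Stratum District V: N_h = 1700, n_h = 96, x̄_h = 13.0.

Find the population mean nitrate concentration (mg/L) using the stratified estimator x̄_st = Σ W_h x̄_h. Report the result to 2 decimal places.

x̄_st ≈ 11.44

N = Σ N_h = 12000. Stratum weights W_h = N_h/N.
x̄_st = (5900·15.3 + 2400·5.5 + 800·10.3 + 1200·2.9 + 1700·13.0) / 12000 = 11.4408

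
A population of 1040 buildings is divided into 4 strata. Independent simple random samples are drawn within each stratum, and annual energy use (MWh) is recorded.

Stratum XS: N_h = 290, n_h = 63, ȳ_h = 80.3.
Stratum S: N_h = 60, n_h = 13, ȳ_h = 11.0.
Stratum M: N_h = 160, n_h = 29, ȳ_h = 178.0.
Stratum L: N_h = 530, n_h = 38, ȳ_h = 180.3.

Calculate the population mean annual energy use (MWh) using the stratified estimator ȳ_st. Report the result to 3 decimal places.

N = Σ N_h = 1040. Stratum weights W_h = N_h/N.
ȳ_st = (290·80.3 + 60·11.0 + 160·178.0 + 530·180.3) / 1040 = 142.29423

ȳ_st ≈ 142.294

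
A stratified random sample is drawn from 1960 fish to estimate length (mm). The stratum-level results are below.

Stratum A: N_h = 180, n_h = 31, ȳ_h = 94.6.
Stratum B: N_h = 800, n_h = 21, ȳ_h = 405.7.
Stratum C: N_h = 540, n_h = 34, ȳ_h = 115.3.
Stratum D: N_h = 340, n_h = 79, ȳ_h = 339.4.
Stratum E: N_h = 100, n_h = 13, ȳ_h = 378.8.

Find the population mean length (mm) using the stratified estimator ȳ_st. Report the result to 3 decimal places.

ȳ_st ≈ 284.248

N = Σ N_h = 1960. Stratum weights W_h = N_h/N.
ȳ_st = (180·94.6 + 800·405.7 + 540·115.3 + 340·339.4 + 100·378.8) / 1960 = 284.24796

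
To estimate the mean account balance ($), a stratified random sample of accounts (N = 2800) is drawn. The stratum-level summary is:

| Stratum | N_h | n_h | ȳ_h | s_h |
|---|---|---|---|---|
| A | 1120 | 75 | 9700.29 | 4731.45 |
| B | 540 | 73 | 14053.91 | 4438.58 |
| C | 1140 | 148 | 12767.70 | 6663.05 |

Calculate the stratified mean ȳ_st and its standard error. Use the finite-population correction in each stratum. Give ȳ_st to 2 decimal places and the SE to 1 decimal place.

ȳ_st = Σ W_h ȳ_h = (1120·9700.29 + 540·14053.91 + 1140·12767.70)/2800 = 11788.79079
V̂(ȳ_st) = Σ W_h² (1 − n_h/N_h) s_h²/n_h, with W_h = N_h/N and N = 2800:
  stratum A: (1120/2800)²·(1 − 75/1120)·4731.45²/75 = 44560
  stratum B: (540/2800)²·(1 − 73/540)·4438.58²/73 = 8680.8
  stratum C: (1140/2800)²·(1 − 148/1140)·6663.05²/148 = 43269.8
V̂(ȳ_st) = 96510.6
SE(ȳ_st) = √96510.6 = 310.662

ȳ_st ≈ 11788.79, SE ≈ 310.7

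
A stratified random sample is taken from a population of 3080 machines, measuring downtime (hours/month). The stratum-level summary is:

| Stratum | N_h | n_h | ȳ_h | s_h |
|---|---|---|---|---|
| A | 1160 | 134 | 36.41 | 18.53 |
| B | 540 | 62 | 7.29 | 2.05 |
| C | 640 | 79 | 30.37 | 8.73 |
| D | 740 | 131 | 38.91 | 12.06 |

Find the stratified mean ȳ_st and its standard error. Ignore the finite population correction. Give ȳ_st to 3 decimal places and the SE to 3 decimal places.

ȳ_st ≈ 30.650, SE ≈ 0.687

ȳ_st = Σ W_h ȳ_h = (1160·36.41 + 540·7.29 + 640·30.37 + 740·38.91)/3080 = 30.65013
V̂(ȳ_st) = Σ W_h² s_h²/n_h, with W_h = N_h/N and N = 3080:
  stratum A: (1160/3080)²·18.53²/134 = 0.363463
  stratum B: (540/3080)²·2.05²/62 = 0.00208354
  stratum C: (640/3080)²·8.73²/79 = 0.0416543
  stratum D: (740/3080)²·12.06²/131 = 0.0640893
V̂(ȳ_st) = 0.47129
SE(ȳ_st) = √0.47129 = 0.686506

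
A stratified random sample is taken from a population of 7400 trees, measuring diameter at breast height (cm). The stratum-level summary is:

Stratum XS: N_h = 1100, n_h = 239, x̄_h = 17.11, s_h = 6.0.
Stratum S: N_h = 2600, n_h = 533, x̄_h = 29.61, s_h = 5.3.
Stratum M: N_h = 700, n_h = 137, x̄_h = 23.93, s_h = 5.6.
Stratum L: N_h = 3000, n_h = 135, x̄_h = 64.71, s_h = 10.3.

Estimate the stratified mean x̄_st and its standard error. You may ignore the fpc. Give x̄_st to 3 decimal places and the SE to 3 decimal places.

x̄_st ≈ 41.444, SE ≈ 0.376

x̄_st = Σ W_h x̄_h = (1100·17.11 + 2600·29.61 + 700·23.93 + 3000·64.71)/7400 = 41.44432
V̂(x̄_st) = Σ W_h² s_h²/n_h, with W_h = N_h/N and N = 7400:
  stratum XS: (1100/7400)²·6.0²/239 = 0.00332833
  stratum S: (2600/7400)²·5.3²/533 = 0.00650591
  stratum M: (700/7400)²·5.6²/137 = 0.00204827
  stratum L: (3000/7400)²·10.3²/135 = 0.129158
V̂(x̄_st) = 0.14104
SE(x̄_st) = √0.14104 = 0.375553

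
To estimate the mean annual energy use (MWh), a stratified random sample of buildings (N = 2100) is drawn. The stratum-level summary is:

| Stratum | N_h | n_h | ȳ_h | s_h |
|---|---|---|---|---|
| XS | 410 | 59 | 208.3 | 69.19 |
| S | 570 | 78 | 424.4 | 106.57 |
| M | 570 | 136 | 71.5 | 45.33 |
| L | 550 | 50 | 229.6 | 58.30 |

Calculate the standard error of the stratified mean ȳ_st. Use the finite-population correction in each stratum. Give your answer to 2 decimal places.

SE(ȳ_st) ≈ 4.12

V̂(ȳ_st) = Σ W_h² (1 − n_h/N_h) s_h²/n_h, with W_h = N_h/N and N = 2100:
  stratum XS: (410/2100)²·(1 − 59/410)·69.19²/59 = 2.64781
  stratum S: (570/2100)²·(1 − 78/570)·106.57²/78 = 9.25927
  stratum M: (570/2100)²·(1 − 136/570)·45.33²/136 = 0.847537
  stratum L: (550/2100)²·(1 − 50/550)·58.30²/50 = 4.23898
V̂(ȳ_st) = 16.9936
SE(ȳ_st) = √16.9936 = 4.12233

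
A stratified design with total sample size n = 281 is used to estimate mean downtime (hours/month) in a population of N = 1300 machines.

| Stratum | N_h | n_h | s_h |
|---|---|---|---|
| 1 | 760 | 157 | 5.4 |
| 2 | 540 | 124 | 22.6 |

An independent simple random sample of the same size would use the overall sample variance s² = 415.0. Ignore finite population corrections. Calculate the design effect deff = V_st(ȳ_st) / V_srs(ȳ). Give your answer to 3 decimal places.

V̂(ȳ_st) = Σ W_h² s_h²/n_h, with W_h = N_h/N and N = 1300:
  stratum 1: (760/1300)²·5.4²/157 = 0.0634787
  stratum 2: (540/1300)²·22.6²/124 = 0.710716
V_st = 0.774195
V_srs = s²/n = 415.0/281 = 1.47687
deff = V_st / V_srs = 0.774195/1.47687 = 0.5242

deff ≈ 0.524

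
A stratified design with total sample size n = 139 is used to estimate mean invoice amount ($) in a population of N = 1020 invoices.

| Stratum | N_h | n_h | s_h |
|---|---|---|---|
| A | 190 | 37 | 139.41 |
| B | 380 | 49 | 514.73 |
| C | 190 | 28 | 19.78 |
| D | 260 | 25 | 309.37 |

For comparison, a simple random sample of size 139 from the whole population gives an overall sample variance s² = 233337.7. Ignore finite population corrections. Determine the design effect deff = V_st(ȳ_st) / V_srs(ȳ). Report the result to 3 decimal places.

V̂(ȳ_st) = Σ W_h² s_h²/n_h, with W_h = N_h/N and N = 1020:
  stratum A: (190/1020)²·139.41²/37 = 18.2261
  stratum B: (380/1020)²·514.73²/49 = 750.464
  stratum C: (190/1020)²·19.78²/28 = 0.484843
  stratum D: (260/1020)²·309.37²/25 = 248.75
V_st = 1017.92
V_srs = s²/n = 233337.7/139 = 1678.69
deff = V_st / V_srs = 1017.92/1678.69 = 0.6064

deff ≈ 0.606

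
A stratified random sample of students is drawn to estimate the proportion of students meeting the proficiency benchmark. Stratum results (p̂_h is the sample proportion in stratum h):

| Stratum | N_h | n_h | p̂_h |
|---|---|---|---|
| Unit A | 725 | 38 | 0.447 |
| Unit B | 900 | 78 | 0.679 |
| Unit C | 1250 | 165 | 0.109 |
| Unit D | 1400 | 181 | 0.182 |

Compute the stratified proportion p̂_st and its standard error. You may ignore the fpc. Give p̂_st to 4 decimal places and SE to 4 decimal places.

N = 4275; stratum weights W_h = N_h/N.
p̂_st = Σ W_h p̂_h = (725·0.447 + 900·0.679 + 1250·0.109 + 1400·0.182)/4275 = 0.31023
V̂(p̂_st) = Σ W_h² p̂_h(1−p̂_h)/(n_h−1):
  stratum Unit A: (725/4275)²·0.447·0.553/37 = 0.000192147
  stratum Unit B: (900/4275)²·0.679·0.321/77 = 0.000125458
  stratum Unit C: (1250/4275)²·0.109·0.891/164 = 5.063e-05
  stratum Unit D: (1400/4275)²·0.182·0.818/180 = 8.87025e-05
V̂(p̂_st) = 0.000456938; SE = √V̂ = 0.0213761

p̂_st ≈ 0.3102, SE ≈ 0.0214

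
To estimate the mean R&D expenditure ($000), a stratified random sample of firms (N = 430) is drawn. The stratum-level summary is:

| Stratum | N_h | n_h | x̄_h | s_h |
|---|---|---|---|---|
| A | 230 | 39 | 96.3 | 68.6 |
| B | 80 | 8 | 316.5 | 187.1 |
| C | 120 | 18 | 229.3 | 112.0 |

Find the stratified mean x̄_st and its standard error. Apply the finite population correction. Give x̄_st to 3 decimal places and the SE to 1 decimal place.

x̄_st = Σ W_h x̄_h = (230·96.3 + 80·316.5 + 120·229.3)/430 = 174.38372
V̂(x̄_st) = Σ W_h² (1 − n_h/N_h) s_h²/n_h, with W_h = N_h/N and N = 430:
  stratum A: (230/430)²·(1 − 39/230)·68.6²/39 = 28.6687
  stratum B: (80/430)²·(1 − 8/80)·187.1²/8 = 136.315
  stratum C: (120/430)²·(1 − 18/120)·112.0²/18 = 46.1326
V̂(x̄_st) = 211.116
SE(x̄_st) = √211.116 = 14.5298

x̄_st ≈ 174.384, SE ≈ 14.5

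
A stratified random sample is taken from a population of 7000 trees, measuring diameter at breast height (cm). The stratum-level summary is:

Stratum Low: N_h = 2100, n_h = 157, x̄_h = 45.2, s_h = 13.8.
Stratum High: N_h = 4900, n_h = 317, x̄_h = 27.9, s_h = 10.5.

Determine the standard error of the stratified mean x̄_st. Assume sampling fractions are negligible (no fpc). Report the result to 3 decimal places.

V̂(x̄_st) = Σ W_h² s_h²/n_h, with W_h = N_h/N and N = 7000:
  stratum Low: (2100/7000)²·13.8²/157 = 0.109169
  stratum High: (4900/7000)²·10.5²/317 = 0.170418
V̂(x̄_st) = 0.279587
SE(x̄_st) = √0.279587 = 0.52876

SE(x̄_st) ≈ 0.529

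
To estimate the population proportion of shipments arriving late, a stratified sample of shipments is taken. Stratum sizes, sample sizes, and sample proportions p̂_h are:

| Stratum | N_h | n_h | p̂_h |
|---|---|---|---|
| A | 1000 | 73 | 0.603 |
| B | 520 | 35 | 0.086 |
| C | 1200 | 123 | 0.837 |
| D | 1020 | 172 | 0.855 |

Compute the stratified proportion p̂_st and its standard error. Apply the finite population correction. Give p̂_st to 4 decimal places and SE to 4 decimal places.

p̂_st ≈ 0.6749, SE ≈ 0.0203

N = 3740; stratum weights W_h = N_h/N.
p̂_st = Σ W_h p̂_h = (1000·0.603 + 520·0.086 + 1200·0.837 + 1020·0.855)/3740 = 0.67493
V̂(p̂_st) = Σ W_h² (1 − n_h/N_h) p̂_h(1−p̂_h)/(n_h−1):
  stratum A: (1000/3740)²·(1 − 73/1000)·0.603·0.397/72 = 0.000220349
  stratum B: (520/3740)²·(1 − 35/520)·0.086·0.914/34 = 4.16838e-05
  stratum C: (1200/3740)²·(1 − 123/1200)·0.837·0.163/122 = 0.000103325
  stratum D: (1020/3740)²·(1 − 172/1020)·0.855·0.145/171 = 4.48323e-05
V̂(p̂_st) = 0.000410191; SE = √V̂ = 0.0202532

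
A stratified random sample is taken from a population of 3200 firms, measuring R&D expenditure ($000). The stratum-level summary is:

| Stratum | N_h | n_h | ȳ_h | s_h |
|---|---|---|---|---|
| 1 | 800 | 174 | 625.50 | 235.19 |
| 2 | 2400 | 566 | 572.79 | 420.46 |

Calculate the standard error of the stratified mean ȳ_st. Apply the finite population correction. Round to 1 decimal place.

V̂(ȳ_st) = Σ W_h² (1 − n_h/N_h) s_h²/n_h, with W_h = N_h/N and N = 3200:
  stratum 1: (800/3200)²·(1 − 174/800)·235.19²/174 = 15.5472
  stratum 2: (2400/3200)²·(1 − 566/2400)·420.46²/566 = 134.259
V̂(ȳ_st) = 149.806
SE(ȳ_st) = √149.806 = 12.2395

SE(ȳ_st) ≈ 12.2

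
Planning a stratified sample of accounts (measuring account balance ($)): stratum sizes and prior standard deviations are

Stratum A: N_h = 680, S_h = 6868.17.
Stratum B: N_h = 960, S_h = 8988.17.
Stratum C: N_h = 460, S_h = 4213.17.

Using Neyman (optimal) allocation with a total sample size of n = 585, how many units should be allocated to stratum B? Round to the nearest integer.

331

Neyman allocation: n_h = n · N_h S_h / Σ N_i S_i, with n = 585.
  stratum A: N_h·S_h = 680·6868.17 = 4670355.60
  stratum B: N_h·S_h = 960·8988.17 = 8628643.20
  stratum C: N_h·S_h = 460·4213.17 = 1938058.20
Σ N_h S_h = 15237057.00
n for stratum B = 585·8628643.20/15237057.00 = 331.282 → 331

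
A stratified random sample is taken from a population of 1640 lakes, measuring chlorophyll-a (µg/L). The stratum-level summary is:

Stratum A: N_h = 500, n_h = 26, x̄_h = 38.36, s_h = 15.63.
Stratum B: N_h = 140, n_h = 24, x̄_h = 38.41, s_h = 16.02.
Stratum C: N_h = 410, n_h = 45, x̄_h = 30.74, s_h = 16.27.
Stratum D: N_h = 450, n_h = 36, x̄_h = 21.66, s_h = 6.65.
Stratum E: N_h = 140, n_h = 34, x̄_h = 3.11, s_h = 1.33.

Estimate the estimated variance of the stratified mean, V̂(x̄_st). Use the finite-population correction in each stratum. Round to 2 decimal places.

V̂(x̄_st) ≈ 1.31

V̂(x̄_st) = Σ W_h² (1 − n_h/N_h) s_h²/n_h, with W_h = N_h/N and N = 1640:
  stratum A: (500/1640)²·(1 − 26/500)·15.63²/26 = 0.827952
  stratum B: (140/1640)²·(1 − 24/140)·16.02²/24 = 0.0645672
  stratum C: (410/1640)²·(1 − 45/410)·16.27²/45 = 0.327304
  stratum D: (450/1640)²·(1 − 36/450)·6.65²/36 = 0.0850875
  stratum E: (140/1640)²·(1 − 34/140)·1.33²/34 = 0.000287059
V̂(x̄_st) = 1.3052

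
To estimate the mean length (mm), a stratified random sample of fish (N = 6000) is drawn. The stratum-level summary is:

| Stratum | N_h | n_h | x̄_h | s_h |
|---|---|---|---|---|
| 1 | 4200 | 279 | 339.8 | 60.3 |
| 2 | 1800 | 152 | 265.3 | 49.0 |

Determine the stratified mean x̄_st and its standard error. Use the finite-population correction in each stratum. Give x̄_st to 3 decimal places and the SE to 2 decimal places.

x̄_st = Σ W_h x̄_h = (4200·339.8 + 1800·265.3)/6000 = 317.45000
V̂(x̄_st) = Σ W_h² (1 − n_h/N_h) s_h²/n_h, with W_h = N_h/N and N = 6000:
  stratum 1: (4200/6000)²·(1 − 279/4200)·60.3²/279 = 5.96175
  stratum 2: (1800/6000)²·(1 − 152/1800)·49.0²/152 = 1.30159
V̂(x̄_st) = 7.26335
SE(x̄_st) = √7.26335 = 2.69506

x̄_st ≈ 317.450, SE ≈ 2.70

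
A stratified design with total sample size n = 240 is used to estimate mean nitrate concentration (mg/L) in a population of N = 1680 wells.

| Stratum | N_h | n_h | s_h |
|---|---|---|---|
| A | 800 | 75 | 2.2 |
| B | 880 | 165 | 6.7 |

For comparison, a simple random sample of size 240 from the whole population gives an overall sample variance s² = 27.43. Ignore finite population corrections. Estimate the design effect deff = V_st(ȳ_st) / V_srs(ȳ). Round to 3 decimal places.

V̂(ȳ_st) = Σ W_h² s_h²/n_h, with W_h = N_h/N and N = 1680:
  stratum A: (800/1680)²·2.2²/75 = 0.0146334
  stratum B: (880/1680)²·6.7²/165 = 0.074647
V_st = 0.0892804
V_srs = s²/n = 27.43/240 = 0.114292
deff = V_st / V_srs = 0.0892804/0.114292 = 0.7812

deff ≈ 0.781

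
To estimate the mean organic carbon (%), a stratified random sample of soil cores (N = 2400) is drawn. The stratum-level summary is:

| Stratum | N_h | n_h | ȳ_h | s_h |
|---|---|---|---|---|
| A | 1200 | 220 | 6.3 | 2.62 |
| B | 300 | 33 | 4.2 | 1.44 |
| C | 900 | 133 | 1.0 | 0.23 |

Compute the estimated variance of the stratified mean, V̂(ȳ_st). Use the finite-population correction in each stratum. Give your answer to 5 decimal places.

V̂(ȳ_st) ≈ 0.00729

V̂(ȳ_st) = Σ W_h² (1 − n_h/N_h) s_h²/n_h, with W_h = N_h/N and N = 2400:
  stratum A: (1200/2400)²·(1 − 220/1200)·2.62²/220 = 0.00637037
  stratum B: (300/2400)²·(1 − 33/300)·1.44²/33 = 0.000873818
  stratum C: (900/2400)²·(1 − 133/900)·0.23²/133 = 4.76672e-05
V̂(ȳ_st) = 0.00729186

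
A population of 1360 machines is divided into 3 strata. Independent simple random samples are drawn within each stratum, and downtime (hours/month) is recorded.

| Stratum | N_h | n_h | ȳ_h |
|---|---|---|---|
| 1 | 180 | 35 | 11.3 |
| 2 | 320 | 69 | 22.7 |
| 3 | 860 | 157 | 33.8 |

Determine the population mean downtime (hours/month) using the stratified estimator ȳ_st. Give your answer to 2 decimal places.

N = Σ N_h = 1360. Stratum weights W_h = N_h/N.
ȳ_st = (180·11.3 + 320·22.7 + 860·33.8) / 1360 = 28.2103

ȳ_st ≈ 28.21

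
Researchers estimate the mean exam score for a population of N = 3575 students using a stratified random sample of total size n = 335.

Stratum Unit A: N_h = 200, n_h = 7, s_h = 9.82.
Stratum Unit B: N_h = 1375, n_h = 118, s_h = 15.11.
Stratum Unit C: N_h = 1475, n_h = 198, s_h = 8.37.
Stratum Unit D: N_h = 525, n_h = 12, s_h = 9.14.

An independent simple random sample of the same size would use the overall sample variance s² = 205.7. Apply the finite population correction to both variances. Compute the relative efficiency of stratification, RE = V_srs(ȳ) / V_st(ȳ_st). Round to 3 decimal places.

RE ≈ 1.108

V̂(ȳ_st) = Σ W_h² (1 − n_h/N_h) s_h²/n_h, with W_h = N_h/N and N = 3575:
  stratum Unit A: (200/3575)²·(1 − 7/200)·9.82²/7 = 0.0416064
  stratum Unit B: (1375/3575)²·(1 − 118/1375)·15.11²/118 = 0.261657
  stratum Unit C: (1475/3575)²·(1 − 198/1475)·8.37²/198 = 0.0521455
  stratum Unit D: (525/3575)²·(1 − 12/525)·9.14²/12 = 0.146702
V_st = 0.502111
V_srs = (1 − 335/3575)·205.7/335 = 0.556491
Relative efficiency = V_srs / V_st = 0.556491/0.502111 = 1.1083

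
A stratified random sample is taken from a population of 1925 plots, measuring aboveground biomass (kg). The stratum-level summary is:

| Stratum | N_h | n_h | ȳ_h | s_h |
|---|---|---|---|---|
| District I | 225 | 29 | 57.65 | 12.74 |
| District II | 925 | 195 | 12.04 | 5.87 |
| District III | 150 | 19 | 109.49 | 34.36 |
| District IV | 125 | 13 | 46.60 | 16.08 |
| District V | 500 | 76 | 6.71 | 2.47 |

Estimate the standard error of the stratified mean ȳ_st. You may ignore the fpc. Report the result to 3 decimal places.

V̂(ȳ_st) = Σ W_h² s_h²/n_h, with W_h = N_h/N and N = 1925:
  stratum District I: (225/1925)²·12.74²/29 = 0.0764618
  stratum District II: (925/1925)²·5.87²/195 = 0.0408003
  stratum District III: (150/1925)²·34.36²/19 = 0.377289
  stratum District IV: (125/1925)²·16.08²/13 = 0.0838663
  stratum District V: (500/1925)²·2.47²/76 = 0.00541575
V̂(ȳ_st) = 0.583833
SE(ȳ_st) = √0.583833 = 0.76409

SE(ȳ_st) ≈ 0.764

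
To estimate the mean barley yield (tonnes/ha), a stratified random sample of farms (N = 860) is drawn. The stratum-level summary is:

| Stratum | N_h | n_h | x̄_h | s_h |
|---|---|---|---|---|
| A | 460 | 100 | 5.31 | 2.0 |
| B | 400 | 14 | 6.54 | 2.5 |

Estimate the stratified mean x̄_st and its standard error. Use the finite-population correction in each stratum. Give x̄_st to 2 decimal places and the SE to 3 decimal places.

x̄_st ≈ 5.88, SE ≈ 0.320

x̄_st = Σ W_h x̄_h = (460·5.31 + 400·6.54)/860 = 5.88209
V̂(x̄_st) = Σ W_h² (1 − n_h/N_h) s_h²/n_h, with W_h = N_h/N and N = 860:
  stratum A: (460/860)²·(1 − 100/460)·2.0²/100 = 0.00895619
  stratum B: (400/860)²·(1 − 14/400)·2.5²/14 = 0.0931971
V̂(x̄_st) = 0.102153
SE(x̄_st) = √0.102153 = 0.319614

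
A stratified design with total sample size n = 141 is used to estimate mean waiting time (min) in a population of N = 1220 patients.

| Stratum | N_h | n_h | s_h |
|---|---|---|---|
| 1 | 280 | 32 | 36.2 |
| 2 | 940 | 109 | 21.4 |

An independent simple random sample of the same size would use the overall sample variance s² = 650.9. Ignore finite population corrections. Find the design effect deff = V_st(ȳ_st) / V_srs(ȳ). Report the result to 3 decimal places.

V̂(ȳ_st) = Σ W_h² s_h²/n_h, with W_h = N_h/N and N = 1220:
  stratum 1: (280/1220)²·36.2²/32 = 2.15707
  stratum 2: (940/1220)²·21.4²/109 = 2.49423
V_st = 4.6513
V_srs = s²/n = 650.9/141 = 4.61631
deff = V_st / V_srs = 4.6513/4.61631 = 1.0076

deff ≈ 1.008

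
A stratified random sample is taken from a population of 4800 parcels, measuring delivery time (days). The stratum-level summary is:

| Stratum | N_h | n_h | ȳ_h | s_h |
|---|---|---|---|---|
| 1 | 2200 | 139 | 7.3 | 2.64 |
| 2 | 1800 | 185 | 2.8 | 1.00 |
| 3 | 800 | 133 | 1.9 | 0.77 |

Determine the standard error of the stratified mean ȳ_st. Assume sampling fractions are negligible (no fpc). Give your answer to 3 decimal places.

V̂(ȳ_st) = Σ W_h² s_h²/n_h, with W_h = N_h/N and N = 4800:
  stratum 1: (2200/4800)²·2.64²/139 = 0.0105331
  stratum 2: (1800/4800)²·1.00²/185 = 0.000760135
  stratum 3: (800/4800)²·0.77²/133 = 0.00012383
V̂(ȳ_st) = 0.0114171
SE(ȳ_st) = √0.0114171 = 0.106851

SE(ȳ_st) ≈ 0.107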